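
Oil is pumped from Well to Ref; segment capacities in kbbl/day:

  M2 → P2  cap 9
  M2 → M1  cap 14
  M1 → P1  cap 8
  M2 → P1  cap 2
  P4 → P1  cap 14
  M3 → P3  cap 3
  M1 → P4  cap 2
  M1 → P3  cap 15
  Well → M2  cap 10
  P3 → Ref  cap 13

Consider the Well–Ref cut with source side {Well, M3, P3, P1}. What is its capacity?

Edges leaving {Well, M3, P3, P1}: Well→M2 (10), P3→Ref (13).
Cut capacity = 10 + 13 = 23.

23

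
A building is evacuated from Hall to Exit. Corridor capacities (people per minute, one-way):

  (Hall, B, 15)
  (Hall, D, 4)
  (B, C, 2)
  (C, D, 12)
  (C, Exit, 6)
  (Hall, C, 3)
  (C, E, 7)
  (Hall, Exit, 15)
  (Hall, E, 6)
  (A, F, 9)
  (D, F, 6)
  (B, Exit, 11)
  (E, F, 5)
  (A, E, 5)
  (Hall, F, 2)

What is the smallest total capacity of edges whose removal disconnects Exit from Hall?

Augment Hall→Exit: bottleneck 15, flow now 15.
Augment Hall→B→Exit: bottleneck 11, flow now 26.
Augment Hall→C→Exit: bottleneck 3, flow now 29.
Augment Hall→B→C→Exit: bottleneck 2, flow now 31.
No augmenting path remains; maximum flow = 31.
By max-flow min-cut, the minimum cut capacity equals the max flow.
In the residual graph, reachable from Hall: {Hall, B, D, E, F}.
Min-cut edges: Hall→C (3), Hall→Exit (15), B→C (2), B→Exit (11); capacity 3 + 15 + 2 + 11 = 31.

31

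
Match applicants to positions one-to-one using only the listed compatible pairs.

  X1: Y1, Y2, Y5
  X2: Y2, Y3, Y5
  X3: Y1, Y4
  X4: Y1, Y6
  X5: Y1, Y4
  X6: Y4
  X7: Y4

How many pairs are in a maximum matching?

5

Unit-capacity flow: source→left, listed edges, right→sink; max matching = max flow.
Augmenting path X1→Y1 (+1); matched 1.
Augmenting path X2→Y2 (+1); matched 2.
Augmenting path X3→Y4 (+1); matched 3.
Augmenting path X4→Y6 (+1); matched 4.
Augmenting path X5→Y1→X1→Y5 (+1); matched 5.
No augmenting path remains; maximum matching = 5.
König certificate: {X1, X2, X4, Y1, Y4} is a vertex cover of size 5 (every listed pair touches it), so no matching can be larger.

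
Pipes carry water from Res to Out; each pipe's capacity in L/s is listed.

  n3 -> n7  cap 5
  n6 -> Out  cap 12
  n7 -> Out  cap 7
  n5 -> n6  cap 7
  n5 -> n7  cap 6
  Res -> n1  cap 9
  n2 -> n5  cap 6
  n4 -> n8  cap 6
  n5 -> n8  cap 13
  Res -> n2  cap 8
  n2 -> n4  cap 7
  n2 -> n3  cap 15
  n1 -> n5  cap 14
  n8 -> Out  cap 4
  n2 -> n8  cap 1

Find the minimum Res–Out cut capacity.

17

Augment Res→n2→n8→Out: bottleneck 1, flow now 1.
Augment Res→n1→n5→n6→Out: bottleneck 7, flow now 8.
Augment Res→n1→n5→n7→Out: bottleneck 2, flow now 10.
Augment Res→n2→n3→n7→Out: bottleneck 5, flow now 15.
Augment Res→n2→n4→n8→Out: bottleneck 2, flow now 17.
No augmenting path remains; maximum flow = 17.
By max-flow min-cut, the minimum cut capacity equals the max flow.
In the residual graph, reachable from Res: {Res}.
Min-cut edges: Res→n1 (9), Res→n2 (8); capacity 9 + 8 = 17.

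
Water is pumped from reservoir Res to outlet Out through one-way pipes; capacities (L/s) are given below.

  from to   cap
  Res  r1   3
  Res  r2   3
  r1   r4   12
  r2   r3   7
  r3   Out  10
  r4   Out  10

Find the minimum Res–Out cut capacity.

6

Augment Res→r1→r4→Out: bottleneck 3, flow now 3.
Augment Res→r2→r3→Out: bottleneck 3, flow now 6.
No augmenting path remains; maximum flow = 6.
By max-flow min-cut, the minimum cut capacity equals the max flow.
In the residual graph, reachable from Res: {Res}.
Min-cut edges: Res→r1 (3), Res→r2 (3); capacity 3 + 3 = 6.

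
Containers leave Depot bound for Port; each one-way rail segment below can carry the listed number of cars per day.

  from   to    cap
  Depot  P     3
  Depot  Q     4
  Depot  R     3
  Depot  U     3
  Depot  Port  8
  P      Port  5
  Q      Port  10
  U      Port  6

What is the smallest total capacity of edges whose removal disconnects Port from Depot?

18

Augment Depot→Port: bottleneck 8, flow now 8.
Augment Depot→P→Port: bottleneck 3, flow now 11.
Augment Depot→Q→Port: bottleneck 4, flow now 15.
Augment Depot→U→Port: bottleneck 3, flow now 18.
No augmenting path remains; maximum flow = 18.
By max-flow min-cut, the minimum cut capacity equals the max flow.
In the residual graph, reachable from Depot: {Depot, R}.
Min-cut edges: Depot→P (3), Depot→Q (4), Depot→U (3), Depot→Port (8); capacity 3 + 4 + 3 + 8 = 18.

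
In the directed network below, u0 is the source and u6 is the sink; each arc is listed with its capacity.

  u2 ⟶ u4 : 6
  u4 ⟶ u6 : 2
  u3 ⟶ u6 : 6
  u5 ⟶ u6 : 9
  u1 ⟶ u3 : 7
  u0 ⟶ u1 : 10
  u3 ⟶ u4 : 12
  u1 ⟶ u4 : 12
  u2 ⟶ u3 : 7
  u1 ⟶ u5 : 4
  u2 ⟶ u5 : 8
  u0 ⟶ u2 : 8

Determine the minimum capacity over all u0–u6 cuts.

17

Augment u0→u1→u3→u6: bottleneck 6, flow now 6.
Augment u0→u1→u4→u6: bottleneck 2, flow now 8.
Augment u0→u1→u5→u6: bottleneck 2, flow now 10.
Augment u0→u2→u5→u6: bottleneck 7, flow now 17.
No augmenting path remains; maximum flow = 17.
By max-flow min-cut, the minimum cut capacity equals the max flow.
In the residual graph, reachable from u0: {u0, u1, u2, u3, u4, u5}.
Min-cut edges: u3→u6 (6), u4→u6 (2), u5→u6 (9); capacity 6 + 2 + 9 = 17.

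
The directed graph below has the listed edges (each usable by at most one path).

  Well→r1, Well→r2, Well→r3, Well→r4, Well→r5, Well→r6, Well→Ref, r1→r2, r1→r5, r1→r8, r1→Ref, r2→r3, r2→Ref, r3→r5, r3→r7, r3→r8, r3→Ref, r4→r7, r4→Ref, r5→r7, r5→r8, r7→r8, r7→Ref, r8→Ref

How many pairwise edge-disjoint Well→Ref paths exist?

Assign every edge capacity 1; by Menger, the answer equals the max flow.
Path Well→Ref (+1); total 1.
Path Well→r1→Ref (+1); total 2.
Path Well→r2→Ref (+1); total 3.
Path Well→r3→Ref (+1); total 4.
Path Well→r4→Ref (+1); total 5.
Path Well→r5→r7→Ref (+1); total 6.
No residual Well→Ref path; max flow = 6.
Certifying cut of size 6: {Well→Ref, Well→r1, Well→r2, Well→r3, Well→r4, Well→r5}.

6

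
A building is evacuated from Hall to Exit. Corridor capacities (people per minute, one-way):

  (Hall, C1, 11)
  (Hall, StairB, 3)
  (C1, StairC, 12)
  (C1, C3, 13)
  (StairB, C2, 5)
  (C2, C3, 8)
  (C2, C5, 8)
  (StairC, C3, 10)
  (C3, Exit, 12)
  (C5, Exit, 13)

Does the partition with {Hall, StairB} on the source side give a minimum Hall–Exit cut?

No — its capacity is 16, but the minimum cut has capacity 14.

Given cut capacity: 11 + 5 = 16.
Augment Hall→C1→C3→Exit: bottleneck 11, flow now 11.
Augment Hall→StairB→C2→C3→Exit: bottleneck 1, flow now 12.
Augment Hall→StairB→C2→C5→Exit: bottleneck 2, flow now 14.
No augmenting path remains; maximum flow = 14.
In the residual graph, reachable from Hall: {Hall}.
Min-cut edges: Hall→C1 (11), Hall→StairB (3); capacity 11 + 3 = 14.
Cut capacity 16 exceeds the max flow 14, so it is not minimum.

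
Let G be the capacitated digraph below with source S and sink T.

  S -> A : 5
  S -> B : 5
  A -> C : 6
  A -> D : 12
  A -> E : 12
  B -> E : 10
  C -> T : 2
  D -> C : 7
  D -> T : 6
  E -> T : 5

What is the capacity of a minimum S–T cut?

10

Augment S→A→C→T: bottleneck 2, flow now 2.
Augment S→A→D→T: bottleneck 3, flow now 5.
Augment S→B→E→T: bottleneck 5, flow now 10.
No augmenting path remains; maximum flow = 10.
By max-flow min-cut, the minimum cut capacity equals the max flow.
In the residual graph, reachable from S: {S}.
Min-cut edges: S→A (5), S→B (5); capacity 5 + 5 = 10.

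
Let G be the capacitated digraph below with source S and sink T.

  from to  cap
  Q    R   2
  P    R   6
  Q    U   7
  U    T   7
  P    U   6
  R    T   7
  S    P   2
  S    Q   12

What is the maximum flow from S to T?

Augment S→P→R→T: bottleneck 2, flow now 2.
Augment S→Q→R→T: bottleneck 2, flow now 4.
Augment S→Q→U→T: bottleneck 7, flow now 11.
No augmenting path remains; maximum flow = 11.
In the residual graph, reachable from S: {S, Q}.
Min-cut edges: S→P (2), Q→R (2), Q→U (7); capacity 2 + 2 + 7 = 11.
This cut is saturated, so no flow can exceed 11.

11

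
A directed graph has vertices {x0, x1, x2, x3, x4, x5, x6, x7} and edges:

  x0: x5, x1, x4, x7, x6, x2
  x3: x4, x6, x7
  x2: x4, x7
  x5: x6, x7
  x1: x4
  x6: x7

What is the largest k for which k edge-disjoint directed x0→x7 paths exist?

Assign every edge capacity 1; by Menger, the answer equals the max flow.
Path x0→x7 (+1); total 1.
Path x0→x2→x7 (+1); total 2.
Path x0→x5→x7 (+1); total 3.
Path x0→x6→x7 (+1); total 4.
No residual x0→x7 path; max flow = 4.
Certifying cut of size 4: {x0→x2, x0→x5, x0→x6, x0→x7}.

4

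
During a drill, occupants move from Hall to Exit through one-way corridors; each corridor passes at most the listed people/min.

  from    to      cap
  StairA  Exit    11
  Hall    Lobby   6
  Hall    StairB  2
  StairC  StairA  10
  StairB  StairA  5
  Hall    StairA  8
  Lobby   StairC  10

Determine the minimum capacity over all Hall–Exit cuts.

11

Augment Hall→StairA→Exit: bottleneck 8, flow now 8.
Augment Hall→StairB→StairA→Exit: bottleneck 2, flow now 10.
Augment Hall→Lobby→StairC→StairA→Exit: bottleneck 1, flow now 11.
No augmenting path remains; maximum flow = 11.
By max-flow min-cut, the minimum cut capacity equals the max flow.
In the residual graph, reachable from Hall: {Hall, Lobby, StairC, StairB, StairA}.
Min-cut edges: StairA→Exit (11); capacity 11 = 11.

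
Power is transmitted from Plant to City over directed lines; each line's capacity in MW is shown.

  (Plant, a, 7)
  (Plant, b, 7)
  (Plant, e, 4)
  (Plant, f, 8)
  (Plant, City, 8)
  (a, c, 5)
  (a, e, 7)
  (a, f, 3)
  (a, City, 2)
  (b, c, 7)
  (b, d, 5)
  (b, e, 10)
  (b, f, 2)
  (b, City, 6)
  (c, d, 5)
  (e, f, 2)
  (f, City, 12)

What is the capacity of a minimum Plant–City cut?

Augment Plant→City: bottleneck 8, flow now 8.
Augment Plant→a→City: bottleneck 2, flow now 10.
Augment Plant→b→City: bottleneck 6, flow now 16.
Augment Plant→f→City: bottleneck 8, flow now 24.
Augment Plant→a→f→City: bottleneck 3, flow now 27.
Augment Plant→b→f→City: bottleneck 1, flow now 28.
No augmenting path remains; maximum flow = 28.
By max-flow min-cut, the minimum cut capacity equals the max flow.
In the residual graph, reachable from Plant: {Plant, a, b, c, d, e, f}.
Min-cut edges: Plant→City (8), a→City (2), b→City (6), f→City (12); capacity 8 + 2 + 6 + 12 = 28.

28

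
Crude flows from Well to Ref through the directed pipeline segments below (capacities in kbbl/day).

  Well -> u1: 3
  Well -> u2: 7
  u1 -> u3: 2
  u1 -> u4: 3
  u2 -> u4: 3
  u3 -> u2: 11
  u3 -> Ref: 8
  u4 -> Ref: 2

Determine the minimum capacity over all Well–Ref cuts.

Augment Well→u1→u3→Ref: bottleneck 2, flow now 2.
Augment Well→u1→u4→Ref: bottleneck 1, flow now 3.
Augment Well→u2→u4→Ref: bottleneck 1, flow now 4.
No augmenting path remains; maximum flow = 4.
By max-flow min-cut, the minimum cut capacity equals the max flow.
In the residual graph, reachable from Well: {Well, u1, u2, u4}.
Min-cut edges: u1→u3 (2), u4→Ref (2); capacity 2 + 2 = 4.

4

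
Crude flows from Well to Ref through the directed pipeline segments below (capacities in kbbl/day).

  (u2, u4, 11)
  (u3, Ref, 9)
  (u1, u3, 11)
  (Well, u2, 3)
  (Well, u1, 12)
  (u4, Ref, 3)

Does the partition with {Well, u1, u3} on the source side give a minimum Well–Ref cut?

Given cut capacity: 3 + 9 = 12.
Augment Well→u1→u3→Ref: bottleneck 9, flow now 9.
Augment Well→u2→u4→Ref: bottleneck 3, flow now 12.
No augmenting path remains; maximum flow = 12.
Cut capacity 12 equals the max flow, so it is a minimum cut.

Yes — it is a minimum cut (capacity 12).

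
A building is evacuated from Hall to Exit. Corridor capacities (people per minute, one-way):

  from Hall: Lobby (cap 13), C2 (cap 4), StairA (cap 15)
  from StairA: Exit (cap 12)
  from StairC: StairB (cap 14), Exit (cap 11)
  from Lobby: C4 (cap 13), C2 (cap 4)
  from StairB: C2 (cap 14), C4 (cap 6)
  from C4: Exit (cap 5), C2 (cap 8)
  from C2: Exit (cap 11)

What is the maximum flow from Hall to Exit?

28

Augment Hall→StairA→Exit: bottleneck 12, flow now 12.
Augment Hall→C2→Exit: bottleneck 4, flow now 16.
Augment Hall→Lobby→C4→Exit: bottleneck 5, flow now 21.
Augment Hall→Lobby→C2→Exit: bottleneck 4, flow now 25.
Augment Hall→Lobby→C4→C2→Exit: bottleneck 3, flow now 28.
No augmenting path remains; maximum flow = 28.
In the residual graph, reachable from Hall: {Hall, StairA, Lobby, C4, C2}.
Min-cut edges: StairA→Exit (12), C4→Exit (5), C2→Exit (11); capacity 12 + 5 + 11 = 28.
This cut is saturated, so no flow can exceed 28.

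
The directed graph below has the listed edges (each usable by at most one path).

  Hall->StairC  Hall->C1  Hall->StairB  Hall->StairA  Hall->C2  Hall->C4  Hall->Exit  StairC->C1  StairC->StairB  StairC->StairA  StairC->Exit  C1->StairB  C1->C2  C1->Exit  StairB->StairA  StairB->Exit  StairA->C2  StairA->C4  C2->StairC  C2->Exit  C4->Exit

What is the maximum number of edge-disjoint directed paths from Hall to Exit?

Assign every edge capacity 1; by Menger, the answer equals the max flow.
Path Hall→Exit (+1); total 1.
Path Hall→StairC→Exit (+1); total 2.
Path Hall→C1→Exit (+1); total 3.
Path Hall→StairB→Exit (+1); total 4.
Path Hall→C2→Exit (+1); total 5.
Path Hall→C4→Exit (+1); total 6.
No residual Hall→Exit path; max flow = 6.
Certifying cut of size 6: {C1→Exit, C2→Exit, C4→Exit, Hall→Exit, StairB→Exit, StairC→Exit}.

6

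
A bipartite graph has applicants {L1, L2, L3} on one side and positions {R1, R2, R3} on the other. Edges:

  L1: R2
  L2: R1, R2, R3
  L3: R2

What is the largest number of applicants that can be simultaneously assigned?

2

Unit-capacity flow: source→left, listed edges, right→sink; max matching = max flow.
Augmenting path L1→R2 (+1); matched 1.
Augmenting path L2→R1 (+1); matched 2.
No augmenting path remains; maximum matching = 2.
König certificate: {L2, R2} is a vertex cover of size 2 (every listed pair touches it), so no matching can be larger.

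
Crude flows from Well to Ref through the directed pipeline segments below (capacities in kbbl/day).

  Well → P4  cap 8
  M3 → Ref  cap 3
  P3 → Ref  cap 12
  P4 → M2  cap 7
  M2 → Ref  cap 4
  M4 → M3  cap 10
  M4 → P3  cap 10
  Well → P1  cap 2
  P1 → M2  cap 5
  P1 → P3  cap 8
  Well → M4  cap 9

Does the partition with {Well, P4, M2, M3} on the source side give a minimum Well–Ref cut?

No — its capacity is 18, but the minimum cut has capacity 15.

Given cut capacity: 9 + 2 + 4 + 3 = 18.
Augment Well→M4→P3→Ref: bottleneck 9, flow now 9.
Augment Well→P4→M2→Ref: bottleneck 4, flow now 13.
Augment Well→P1→P3→Ref: bottleneck 2, flow now 15.
No augmenting path remains; maximum flow = 15.
In the residual graph, reachable from Well: {Well, P4, M2}.
Min-cut edges: Well→M4 (9), Well→P1 (2), M2→Ref (4); capacity 9 + 2 + 4 = 15.
Cut capacity 18 exceeds the max flow 15, so it is not minimum.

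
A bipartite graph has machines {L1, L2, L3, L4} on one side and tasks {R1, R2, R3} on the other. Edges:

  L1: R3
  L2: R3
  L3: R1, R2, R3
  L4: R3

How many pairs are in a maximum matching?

2

Unit-capacity flow: source→left, listed edges, right→sink; max matching = max flow.
Augmenting path L1→R3 (+1); matched 1.
Augmenting path L3→R1 (+1); matched 2.
No augmenting path remains; maximum matching = 2.
König certificate: {L3, R3} is a vertex cover of size 2 (every listed pair touches it), so no matching can be larger.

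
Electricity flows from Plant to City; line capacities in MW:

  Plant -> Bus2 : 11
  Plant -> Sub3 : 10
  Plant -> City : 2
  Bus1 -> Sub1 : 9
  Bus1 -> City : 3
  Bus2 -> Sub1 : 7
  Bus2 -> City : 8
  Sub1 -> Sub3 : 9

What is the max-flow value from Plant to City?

Augment Plant→City: bottleneck 2, flow now 2.
Augment Plant→Bus2→City: bottleneck 8, flow now 10.
No augmenting path remains; maximum flow = 10.
In the residual graph, reachable from Plant: {Plant, Bus2, Sub1, Sub3}.
Min-cut edges: Plant→City (2), Bus2→City (8); capacity 2 + 8 = 10.
This cut is saturated, so no flow can exceed 10.

10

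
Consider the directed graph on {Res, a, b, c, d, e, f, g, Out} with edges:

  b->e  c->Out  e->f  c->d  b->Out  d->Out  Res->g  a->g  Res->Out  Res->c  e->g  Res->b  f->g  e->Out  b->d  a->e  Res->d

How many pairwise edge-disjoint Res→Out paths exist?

4

Assign every edge capacity 1; by Menger, the answer equals the max flow.
Path Res→Out (+1); total 1.
Path Res→b→Out (+1); total 2.
Path Res→c→Out (+1); total 3.
Path Res→d→Out (+1); total 4.
No residual Res→Out path; max flow = 4.
Certifying cut of size 4: {Res→Out, Res→b, Res→c, Res→d}.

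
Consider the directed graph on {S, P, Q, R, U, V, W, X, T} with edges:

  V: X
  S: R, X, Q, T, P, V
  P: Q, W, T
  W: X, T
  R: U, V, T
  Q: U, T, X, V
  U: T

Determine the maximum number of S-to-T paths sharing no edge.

Assign every edge capacity 1; by Menger, the answer equals the max flow.
Path S→T (+1); total 1.
Path S→P→T (+1); total 2.
Path S→Q→T (+1); total 3.
Path S→R→T (+1); total 4.
No residual S→T path; max flow = 4.
Certifying cut of size 4: {S→P, S→Q, S→R, S→T}.

4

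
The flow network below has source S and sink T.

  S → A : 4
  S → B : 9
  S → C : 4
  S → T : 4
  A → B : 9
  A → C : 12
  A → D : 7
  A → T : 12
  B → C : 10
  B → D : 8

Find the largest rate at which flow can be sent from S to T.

8

Augment S→T: bottleneck 4, flow now 4.
Augment S→A→T: bottleneck 4, flow now 8.
No augmenting path remains; maximum flow = 8.
In the residual graph, reachable from S: {S, B, C, D}.
Min-cut edges: S→A (4), S→T (4); capacity 4 + 4 = 8.
This cut is saturated, so no flow can exceed 8.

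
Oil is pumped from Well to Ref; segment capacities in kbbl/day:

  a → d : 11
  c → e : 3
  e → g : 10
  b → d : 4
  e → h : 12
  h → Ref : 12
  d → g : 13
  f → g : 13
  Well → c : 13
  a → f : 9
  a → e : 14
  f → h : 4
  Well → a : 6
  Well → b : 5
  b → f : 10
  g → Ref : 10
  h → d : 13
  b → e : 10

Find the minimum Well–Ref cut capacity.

Augment Well→a→d→g→Ref: bottleneck 6, flow now 6.
Augment Well→b→d→g→Ref: bottleneck 4, flow now 10.
Augment Well→b→e→h→Ref: bottleneck 1, flow now 11.
Augment Well→c→e→h→Ref: bottleneck 3, flow now 14.
No augmenting path remains; maximum flow = 14.
By max-flow min-cut, the minimum cut capacity equals the max flow.
In the residual graph, reachable from Well: {Well, c}.
Min-cut edges: Well→a (6), Well→b (5), c→e (3); capacity 6 + 5 + 3 = 14.

14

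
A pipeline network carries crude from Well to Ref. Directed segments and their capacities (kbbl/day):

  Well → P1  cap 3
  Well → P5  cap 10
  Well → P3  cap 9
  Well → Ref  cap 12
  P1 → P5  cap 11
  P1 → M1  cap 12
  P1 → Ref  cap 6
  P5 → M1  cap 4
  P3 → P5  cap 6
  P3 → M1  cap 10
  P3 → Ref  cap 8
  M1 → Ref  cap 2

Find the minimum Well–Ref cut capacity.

25

Augment Well→Ref: bottleneck 12, flow now 12.
Augment Well→P1→Ref: bottleneck 3, flow now 15.
Augment Well→P3→Ref: bottleneck 8, flow now 23.
Augment Well→P5→M1→Ref: bottleneck 2, flow now 25.
No augmenting path remains; maximum flow = 25.
By max-flow min-cut, the minimum cut capacity equals the max flow.
In the residual graph, reachable from Well: {Well, P5, P3, M1}.
Min-cut edges: Well→P1 (3), Well→Ref (12), P3→Ref (8), M1→Ref (2); capacity 3 + 12 + 8 + 2 = 25.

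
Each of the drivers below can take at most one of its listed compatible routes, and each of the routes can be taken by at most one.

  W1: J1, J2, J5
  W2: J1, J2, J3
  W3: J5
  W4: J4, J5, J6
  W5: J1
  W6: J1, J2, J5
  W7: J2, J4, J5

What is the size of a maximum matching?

Unit-capacity flow: source→left, listed edges, right→sink; max matching = max flow.
Augmenting path W1→J1 (+1); matched 1.
Augmenting path W2→J2 (+1); matched 2.
Augmenting path W3→J5 (+1); matched 3.
Augmenting path W4→J4 (+1); matched 4.
Augmenting path W6→J2→W2→J3 (+1); matched 5.
Augmenting path W7→J4→W4→J6 (+1); matched 6.
No augmenting path remains; maximum matching = 6.
König certificate: {W2, W4, W7, J1, J2, J5} is a vertex cover of size 6 (every listed pair touches it), so no matching can be larger.

6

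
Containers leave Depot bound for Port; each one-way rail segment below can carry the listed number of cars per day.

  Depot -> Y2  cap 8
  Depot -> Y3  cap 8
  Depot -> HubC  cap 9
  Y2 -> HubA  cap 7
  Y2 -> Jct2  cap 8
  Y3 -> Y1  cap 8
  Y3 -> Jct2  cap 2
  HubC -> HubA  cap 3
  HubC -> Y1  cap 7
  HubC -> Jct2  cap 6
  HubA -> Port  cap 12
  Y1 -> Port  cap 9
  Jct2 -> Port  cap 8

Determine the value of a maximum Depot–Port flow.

Augment Depot→Y2→HubA→Port: bottleneck 7, flow now 7.
Augment Depot→Y2→Jct2→Port: bottleneck 1, flow now 8.
Augment Depot→Y3→Y1→Port: bottleneck 8, flow now 16.
Augment Depot→HubC→HubA→Port: bottleneck 3, flow now 19.
Augment Depot→HubC→Y1→Port: bottleneck 1, flow now 20.
Augment Depot→HubC→Jct2→Port: bottleneck 5, flow now 25.
No augmenting path remains; maximum flow = 25.
In the residual graph, reachable from Depot: {Depot}.
Min-cut edges: Depot→Y2 (8), Depot→Y3 (8), Depot→HubC (9); capacity 8 + 8 + 9 = 25.
This cut is saturated, so no flow can exceed 25.

25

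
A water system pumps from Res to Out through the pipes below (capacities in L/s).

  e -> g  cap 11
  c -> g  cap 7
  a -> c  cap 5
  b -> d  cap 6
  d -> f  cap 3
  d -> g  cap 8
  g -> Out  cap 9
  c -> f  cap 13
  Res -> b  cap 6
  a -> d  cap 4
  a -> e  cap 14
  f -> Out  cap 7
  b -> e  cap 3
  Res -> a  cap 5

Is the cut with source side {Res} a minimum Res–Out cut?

Yes — it is a minimum cut (capacity 11).

Given cut capacity: 5 + 6 = 11.
Augment Res→a→c→f→Out: bottleneck 5, flow now 5.
Augment Res→b→d→f→Out: bottleneck 2, flow now 7.
Augment Res→b→d→g→Out: bottleneck 4, flow now 11.
No augmenting path remains; maximum flow = 11.
Cut capacity 11 equals the max flow, so it is a minimum cut.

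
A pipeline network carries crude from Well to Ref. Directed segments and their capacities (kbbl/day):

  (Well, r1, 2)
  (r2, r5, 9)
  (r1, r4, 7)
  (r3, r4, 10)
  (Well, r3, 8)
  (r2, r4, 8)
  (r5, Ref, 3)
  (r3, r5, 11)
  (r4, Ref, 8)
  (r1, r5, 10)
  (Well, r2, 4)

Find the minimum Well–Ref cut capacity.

11

Augment Well→r1→r4→Ref: bottleneck 2, flow now 2.
Augment Well→r2→r4→Ref: bottleneck 4, flow now 6.
Augment Well→r3→r4→Ref: bottleneck 2, flow now 8.
Augment Well→r3→r5→Ref: bottleneck 3, flow now 11.
No augmenting path remains; maximum flow = 11.
By max-flow min-cut, the minimum cut capacity equals the max flow.
In the residual graph, reachable from Well: {Well, r1, r2, r3, r4, r5}.
Min-cut edges: r4→Ref (8), r5→Ref (3); capacity 8 + 3 = 11.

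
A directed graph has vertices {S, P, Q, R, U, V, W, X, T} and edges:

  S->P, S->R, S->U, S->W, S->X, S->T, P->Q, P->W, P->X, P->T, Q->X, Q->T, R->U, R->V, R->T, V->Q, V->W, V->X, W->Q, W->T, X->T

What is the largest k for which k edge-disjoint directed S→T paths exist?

Assign every edge capacity 1; by Menger, the answer equals the max flow.
Path S→T (+1); total 1.
Path S→P→T (+1); total 2.
Path S→R→T (+1); total 3.
Path S→W→T (+1); total 4.
Path S→X→T (+1); total 5.
No residual S→T path; max flow = 5.
Certifying cut of size 5: {S→P, S→R, S→T, S→W, S→X}.

5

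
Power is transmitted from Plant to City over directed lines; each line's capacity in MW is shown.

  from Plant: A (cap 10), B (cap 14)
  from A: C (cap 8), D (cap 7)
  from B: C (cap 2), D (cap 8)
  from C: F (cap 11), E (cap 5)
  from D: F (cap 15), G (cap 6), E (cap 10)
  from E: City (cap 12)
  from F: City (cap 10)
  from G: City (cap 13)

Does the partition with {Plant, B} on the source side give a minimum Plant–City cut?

Given cut capacity: 10 + 2 + 8 = 20.
Augment Plant→A→C→E→City: bottleneck 5, flow now 5.
Augment Plant→A→C→F→City: bottleneck 3, flow now 8.
Augment Plant→A→D→E→City: bottleneck 2, flow now 10.
Augment Plant→B→C→F→City: bottleneck 2, flow now 12.
Augment Plant→B→D→E→City: bottleneck 5, flow now 17.
Augment Plant→B→D→F→City: bottleneck 3, flow now 20.
No augmenting path remains; maximum flow = 20.
Cut capacity 20 equals the max flow, so it is a minimum cut.

Yes — it is a minimum cut (capacity 20).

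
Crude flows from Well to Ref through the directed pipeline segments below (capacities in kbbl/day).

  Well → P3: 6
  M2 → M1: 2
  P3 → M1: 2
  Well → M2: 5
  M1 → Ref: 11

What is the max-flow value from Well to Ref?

Augment Well→P3→M1→Ref: bottleneck 2, flow now 2.
Augment Well→M2→M1→Ref: bottleneck 2, flow now 4.
No augmenting path remains; maximum flow = 4.
In the residual graph, reachable from Well: {Well, P3, M2}.
Min-cut edges: P3→M1 (2), M2→M1 (2); capacity 2 + 2 = 4.
This cut is saturated, so no flow can exceed 4.

4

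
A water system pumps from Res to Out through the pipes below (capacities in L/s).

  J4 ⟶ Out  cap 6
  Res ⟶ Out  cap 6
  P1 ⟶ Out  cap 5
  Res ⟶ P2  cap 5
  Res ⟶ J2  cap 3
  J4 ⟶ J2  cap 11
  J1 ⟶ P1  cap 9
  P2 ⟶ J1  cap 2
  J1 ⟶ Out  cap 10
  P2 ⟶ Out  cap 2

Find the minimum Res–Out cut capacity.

Augment Res→Out: bottleneck 6, flow now 6.
Augment Res→P2→Out: bottleneck 2, flow now 8.
Augment Res→P2→J1→Out: bottleneck 2, flow now 10.
No augmenting path remains; maximum flow = 10.
By max-flow min-cut, the minimum cut capacity equals the max flow.
In the residual graph, reachable from Res: {Res, P2, J2}.
Min-cut edges: Res→Out (6), P2→J1 (2), P2→Out (2); capacity 6 + 2 + 2 = 10.

10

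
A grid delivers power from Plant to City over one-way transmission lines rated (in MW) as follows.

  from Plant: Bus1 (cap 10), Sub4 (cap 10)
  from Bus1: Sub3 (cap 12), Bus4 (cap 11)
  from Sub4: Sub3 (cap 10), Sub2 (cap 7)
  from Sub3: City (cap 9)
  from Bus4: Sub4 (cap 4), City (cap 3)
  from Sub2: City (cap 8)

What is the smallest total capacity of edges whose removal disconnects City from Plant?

19

Augment Plant→Bus1→Sub3→City: bottleneck 9, flow now 9.
Augment Plant→Bus1→Bus4→City: bottleneck 1, flow now 10.
Augment Plant→Sub4→Sub2→City: bottleneck 7, flow now 17.
Augment Plant→Sub4→Sub3→Bus1→Bus4→City: bottleneck 2, flow now 19. (uses reverse residual edge)
No augmenting path remains; maximum flow = 19.
By max-flow min-cut, the minimum cut capacity equals the max flow.
In the residual graph, reachable from Plant: {Plant, Bus1, Sub4, Sub3, Bus4}.
Min-cut edges: Sub4→Sub2 (7), Sub3→City (9), Bus4→City (3); capacity 7 + 9 + 3 = 19.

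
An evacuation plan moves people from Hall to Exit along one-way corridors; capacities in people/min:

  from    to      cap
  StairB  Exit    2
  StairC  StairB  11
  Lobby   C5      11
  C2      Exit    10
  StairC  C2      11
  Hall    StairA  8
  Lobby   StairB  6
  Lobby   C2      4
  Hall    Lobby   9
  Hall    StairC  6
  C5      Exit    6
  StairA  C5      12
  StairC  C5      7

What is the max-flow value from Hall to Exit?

Augment Hall→StairC→C2→Exit: bottleneck 6, flow now 6.
Augment Hall→Lobby→C2→Exit: bottleneck 4, flow now 10.
Augment Hall→Lobby→StairB→Exit: bottleneck 2, flow now 12.
Augment Hall→Lobby→C5→Exit: bottleneck 3, flow now 15.
Augment Hall→StairA→C5→Exit: bottleneck 3, flow now 18.
No augmenting path remains; maximum flow = 18.
In the residual graph, reachable from Hall: {Hall, Lobby, StairA, StairB, C5}.
Min-cut edges: Hall→StairC (6), Lobby→C2 (4), StairB→Exit (2), C5→Exit (6); capacity 6 + 4 + 2 + 6 = 18.
This cut is saturated, so no flow can exceed 18.

18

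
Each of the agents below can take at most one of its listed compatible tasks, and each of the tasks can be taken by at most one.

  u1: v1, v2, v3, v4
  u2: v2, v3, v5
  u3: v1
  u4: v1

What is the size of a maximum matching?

3

Unit-capacity flow: source→left, listed edges, right→sink; max matching = max flow.
Augmenting path u1→v1 (+1); matched 1.
Augmenting path u2→v2 (+1); matched 2.
Augmenting path u3→v1→u1→v3 (+1); matched 3.
No augmenting path remains; maximum matching = 3.
König certificate: {u1, u2, v1} is a vertex cover of size 3 (every listed pair touches it), so no matching can be larger.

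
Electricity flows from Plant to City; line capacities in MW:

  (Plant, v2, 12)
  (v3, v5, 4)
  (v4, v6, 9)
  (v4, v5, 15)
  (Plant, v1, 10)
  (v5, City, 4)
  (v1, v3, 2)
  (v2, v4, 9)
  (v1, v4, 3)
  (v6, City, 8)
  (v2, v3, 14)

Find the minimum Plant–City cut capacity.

Augment Plant→v1→v3→v5→City: bottleneck 2, flow now 2.
Augment Plant→v1→v4→v5→City: bottleneck 2, flow now 4.
Augment Plant→v1→v4→v6→City: bottleneck 1, flow now 5.
Augment Plant→v2→v4→v6→City: bottleneck 7, flow now 12.
No augmenting path remains; maximum flow = 12.
By max-flow min-cut, the minimum cut capacity equals the max flow.
In the residual graph, reachable from Plant: {Plant, v1, v2, v3, v4, v5, v6}.
Min-cut edges: v5→City (4), v6→City (8); capacity 4 + 8 = 12.

12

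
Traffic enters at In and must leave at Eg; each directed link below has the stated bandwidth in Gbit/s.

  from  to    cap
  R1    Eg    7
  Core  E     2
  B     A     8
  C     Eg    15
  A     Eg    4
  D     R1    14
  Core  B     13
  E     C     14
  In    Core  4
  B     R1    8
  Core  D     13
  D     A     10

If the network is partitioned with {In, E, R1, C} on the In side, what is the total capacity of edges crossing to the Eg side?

Edges leaving {In, E, R1, C}: In→Core (4), R1→Eg (7), C→Eg (15).
Cut capacity = 4 + 7 + 15 = 26.

26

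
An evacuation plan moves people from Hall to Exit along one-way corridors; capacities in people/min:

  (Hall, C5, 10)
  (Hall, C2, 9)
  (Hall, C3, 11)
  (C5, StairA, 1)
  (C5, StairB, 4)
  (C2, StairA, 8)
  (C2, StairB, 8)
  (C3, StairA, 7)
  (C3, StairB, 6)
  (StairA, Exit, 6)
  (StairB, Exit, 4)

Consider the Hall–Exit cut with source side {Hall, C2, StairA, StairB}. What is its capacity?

31

Edges leaving {Hall, C2, StairA, StairB}: Hall→C5 (10), Hall→C3 (11), StairA→Exit (6), StairB→Exit (4).
Cut capacity = 10 + 11 + 6 + 4 = 31.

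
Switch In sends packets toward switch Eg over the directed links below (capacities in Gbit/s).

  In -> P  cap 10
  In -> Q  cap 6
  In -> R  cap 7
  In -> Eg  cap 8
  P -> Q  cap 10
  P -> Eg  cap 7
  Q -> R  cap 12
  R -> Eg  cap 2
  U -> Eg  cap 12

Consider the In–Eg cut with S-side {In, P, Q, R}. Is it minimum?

Given cut capacity: 8 + 7 + 2 = 17.
Augment In→Eg: bottleneck 8, flow now 8.
Augment In→P→Eg: bottleneck 7, flow now 15.
Augment In→R→Eg: bottleneck 2, flow now 17.
No augmenting path remains; maximum flow = 17.
Cut capacity 17 equals the max flow, so it is a minimum cut.

Yes — it is a minimum cut (capacity 17).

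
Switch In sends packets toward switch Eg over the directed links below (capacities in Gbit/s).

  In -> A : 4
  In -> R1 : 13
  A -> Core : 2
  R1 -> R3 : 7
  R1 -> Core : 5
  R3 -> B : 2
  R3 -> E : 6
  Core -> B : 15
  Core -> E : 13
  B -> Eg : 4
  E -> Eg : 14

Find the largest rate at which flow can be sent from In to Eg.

Augment In→A→Core→B→Eg: bottleneck 2, flow now 2.
Augment In→R1→R3→B→Eg: bottleneck 2, flow now 4.
Augment In→R1→R3→E→Eg: bottleneck 5, flow now 9.
Augment In→R1→Core→E→Eg: bottleneck 5, flow now 14.
No augmenting path remains; maximum flow = 14.
In the residual graph, reachable from In: {In, A, R1}.
Min-cut edges: A→Core (2), R1→R3 (7), R1→Core (5); capacity 2 + 7 + 5 = 14.
This cut is saturated, so no flow can exceed 14.

14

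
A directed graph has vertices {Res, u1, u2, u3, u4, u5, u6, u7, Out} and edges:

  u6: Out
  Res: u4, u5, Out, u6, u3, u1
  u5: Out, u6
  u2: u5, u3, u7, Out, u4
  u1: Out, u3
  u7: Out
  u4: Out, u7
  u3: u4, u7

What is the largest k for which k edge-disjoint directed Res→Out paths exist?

Assign every edge capacity 1; by Menger, the answer equals the max flow.
Path Res→Out (+1); total 1.
Path Res→u1→Out (+1); total 2.
Path Res→u4→Out (+1); total 3.
Path Res→u5→Out (+1); total 4.
Path Res→u6→Out (+1); total 5.
Path Res→u3→u7→Out (+1); total 6.
No residual Res→Out path; max flow = 6.
Certifying cut of size 6: {Res→Out, Res→u1, Res→u3, Res→u4, Res→u5, Res→u6}.

6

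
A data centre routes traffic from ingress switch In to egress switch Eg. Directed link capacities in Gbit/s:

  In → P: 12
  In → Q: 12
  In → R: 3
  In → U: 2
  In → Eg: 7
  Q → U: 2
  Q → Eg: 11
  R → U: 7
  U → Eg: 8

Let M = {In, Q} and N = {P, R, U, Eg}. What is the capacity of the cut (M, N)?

Edges leaving {In, Q}: In→P (12), In→R (3), In→U (2), In→Eg (7), Q→U (2), Q→Eg (11).
Cut capacity = 12 + 3 + 2 + 7 + 2 + 11 = 37.

37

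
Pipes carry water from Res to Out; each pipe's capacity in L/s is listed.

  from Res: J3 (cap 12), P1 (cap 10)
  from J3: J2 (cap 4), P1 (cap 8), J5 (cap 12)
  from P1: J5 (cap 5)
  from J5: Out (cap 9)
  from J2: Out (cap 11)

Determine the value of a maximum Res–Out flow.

Augment Res→J3→J5→Out: bottleneck 9, flow now 9.
Augment Res→J3→J2→Out: bottleneck 3, flow now 12.
Augment Res→P1→J5→J3→J2→Out: bottleneck 1, flow now 13. (uses reverse residual edge)
No augmenting path remains; maximum flow = 13.
In the residual graph, reachable from Res: {Res, J3, P1, J5}.
Min-cut edges: J3→J2 (4), J5→Out (9); capacity 4 + 9 = 13.
This cut is saturated, so no flow can exceed 13.

13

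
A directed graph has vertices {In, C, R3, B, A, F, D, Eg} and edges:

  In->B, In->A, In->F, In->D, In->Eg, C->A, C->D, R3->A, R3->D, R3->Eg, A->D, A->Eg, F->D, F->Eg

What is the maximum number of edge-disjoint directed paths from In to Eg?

3

Assign every edge capacity 1; by Menger, the answer equals the max flow.
Path In→Eg (+1); total 1.
Path In→A→Eg (+1); total 2.
Path In→F→Eg (+1); total 3.
No residual In→Eg path; max flow = 3.
Certifying cut of size 3: {In→A, In→Eg, In→F}.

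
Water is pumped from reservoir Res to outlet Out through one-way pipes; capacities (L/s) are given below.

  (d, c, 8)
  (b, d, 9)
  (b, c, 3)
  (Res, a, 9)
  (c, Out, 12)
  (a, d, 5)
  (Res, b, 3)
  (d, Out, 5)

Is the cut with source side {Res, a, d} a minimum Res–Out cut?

No — its capacity is 16, but the minimum cut has capacity 8.

Given cut capacity: 3 + 8 + 5 = 16.
Augment Res→a→d→Out: bottleneck 5, flow now 5.
Augment Res→b→c→Out: bottleneck 3, flow now 8.
No augmenting path remains; maximum flow = 8.
In the residual graph, reachable from Res: {Res, a}.
Min-cut edges: Res→b (3), a→d (5); capacity 3 + 5 = 8.
Cut capacity 16 exceeds the max flow 8, so it is not minimum.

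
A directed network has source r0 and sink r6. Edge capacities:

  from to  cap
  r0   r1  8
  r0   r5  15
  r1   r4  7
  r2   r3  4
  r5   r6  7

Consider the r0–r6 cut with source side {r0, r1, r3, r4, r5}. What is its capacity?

7

Edges leaving {r0, r1, r3, r4, r5}: r5→r6 (7).
Cut capacity = 7 = 7.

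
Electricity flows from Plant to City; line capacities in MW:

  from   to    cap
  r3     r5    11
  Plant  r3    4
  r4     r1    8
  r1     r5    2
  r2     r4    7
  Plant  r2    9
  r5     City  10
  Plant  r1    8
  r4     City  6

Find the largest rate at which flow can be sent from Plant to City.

Augment Plant→r1→r5→City: bottleneck 2, flow now 2.
Augment Plant→r2→r4→City: bottleneck 6, flow now 8.
Augment Plant→r3→r5→City: bottleneck 4, flow now 12.
No augmenting path remains; maximum flow = 12.
In the residual graph, reachable from Plant: {Plant, r1, r2, r4}.
Min-cut edges: Plant→r3 (4), r1→r5 (2), r4→City (6); capacity 4 + 2 + 6 = 12.
This cut is saturated, so no flow can exceed 12.

12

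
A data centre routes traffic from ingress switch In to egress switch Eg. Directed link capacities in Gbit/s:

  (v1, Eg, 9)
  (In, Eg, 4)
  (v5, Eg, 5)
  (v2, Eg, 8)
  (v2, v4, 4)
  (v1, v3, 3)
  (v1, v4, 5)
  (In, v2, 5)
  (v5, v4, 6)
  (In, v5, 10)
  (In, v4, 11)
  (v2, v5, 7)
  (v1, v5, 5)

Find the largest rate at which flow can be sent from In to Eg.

Augment In→Eg: bottleneck 4, flow now 4.
Augment In→v2→Eg: bottleneck 5, flow now 9.
Augment In→v5→Eg: bottleneck 5, flow now 14.
No augmenting path remains; maximum flow = 14.
In the residual graph, reachable from In: {In, v4, v5}.
Min-cut edges: In→v2 (5), In→Eg (4), v5→Eg (5); capacity 5 + 4 + 5 = 14.
This cut is saturated, so no flow can exceed 14.

14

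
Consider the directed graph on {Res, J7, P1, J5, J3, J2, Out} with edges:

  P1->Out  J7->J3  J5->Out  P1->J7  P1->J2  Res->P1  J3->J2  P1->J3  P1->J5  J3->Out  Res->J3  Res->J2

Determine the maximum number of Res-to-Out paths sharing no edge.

Assign every edge capacity 1; by Menger, the answer equals the max flow.
Path Res→P1→Out (+1); total 1.
Path Res→J3→Out (+1); total 2.
No residual Res→Out path; max flow = 2.
Certifying cut of size 2: {Res→J3, Res→P1}.

2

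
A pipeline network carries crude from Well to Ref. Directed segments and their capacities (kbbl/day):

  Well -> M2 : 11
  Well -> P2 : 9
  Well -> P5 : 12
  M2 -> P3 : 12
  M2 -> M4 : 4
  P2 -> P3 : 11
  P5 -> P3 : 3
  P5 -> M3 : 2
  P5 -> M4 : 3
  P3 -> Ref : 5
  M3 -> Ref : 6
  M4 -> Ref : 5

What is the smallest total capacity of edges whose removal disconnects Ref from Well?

12

Augment Well→M2→P3→Ref: bottleneck 5, flow now 5.
Augment Well→M2→M4→Ref: bottleneck 4, flow now 9.
Augment Well→P5→M3→Ref: bottleneck 2, flow now 11.
Augment Well→P5→M4→Ref: bottleneck 1, flow now 12.
No augmenting path remains; maximum flow = 12.
By max-flow min-cut, the minimum cut capacity equals the max flow.
In the residual graph, reachable from Well: {Well, M2, P2, P5, P3, M4}.
Min-cut edges: P5→M3 (2), P3→Ref (5), M4→Ref (5); capacity 2 + 5 + 5 = 12.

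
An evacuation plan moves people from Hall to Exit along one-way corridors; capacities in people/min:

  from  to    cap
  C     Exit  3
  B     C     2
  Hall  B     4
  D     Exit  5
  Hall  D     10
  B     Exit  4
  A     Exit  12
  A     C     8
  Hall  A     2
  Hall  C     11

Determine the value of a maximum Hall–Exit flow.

14

Augment Hall→A→Exit: bottleneck 2, flow now 2.
Augment Hall→B→Exit: bottleneck 4, flow now 6.
Augment Hall→C→Exit: bottleneck 3, flow now 9.
Augment Hall→D→Exit: bottleneck 5, flow now 14.
No augmenting path remains; maximum flow = 14.
In the residual graph, reachable from Hall: {Hall, C, D}.
Min-cut edges: Hall→A (2), Hall→B (4), C→Exit (3), D→Exit (5); capacity 2 + 4 + 3 + 5 = 14.
This cut is saturated, so no flow can exceed 14.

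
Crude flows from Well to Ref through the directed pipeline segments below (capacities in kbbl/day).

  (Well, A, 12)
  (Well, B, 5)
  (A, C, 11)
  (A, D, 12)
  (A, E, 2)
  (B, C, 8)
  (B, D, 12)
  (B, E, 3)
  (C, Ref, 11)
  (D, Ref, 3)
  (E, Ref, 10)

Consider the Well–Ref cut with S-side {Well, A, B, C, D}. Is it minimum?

Given cut capacity: 2 + 3 + 11 + 3 = 19.
Augment Well→A→C→Ref: bottleneck 11, flow now 11.
Augment Well→A→D→Ref: bottleneck 1, flow now 12.
Augment Well→B→D→Ref: bottleneck 2, flow now 14.
Augment Well→B→E→Ref: bottleneck 3, flow now 17.
No augmenting path remains; maximum flow = 17.
In the residual graph, reachable from Well: {Well}.
Min-cut edges: Well→A (12), Well→B (5); capacity 12 + 5 = 17.
Cut capacity 19 exceeds the max flow 17, so it is not minimum.

No — its capacity is 19, but the minimum cut has capacity 17.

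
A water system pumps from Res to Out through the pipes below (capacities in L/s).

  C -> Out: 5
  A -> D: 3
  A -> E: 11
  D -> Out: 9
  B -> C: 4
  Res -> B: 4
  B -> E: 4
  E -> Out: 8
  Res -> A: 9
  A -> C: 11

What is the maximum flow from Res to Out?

Augment Res→A→C→Out: bottleneck 5, flow now 5.
Augment Res→A→D→Out: bottleneck 3, flow now 8.
Augment Res→A→E→Out: bottleneck 1, flow now 9.
Augment Res→B→E→Out: bottleneck 4, flow now 13.
No augmenting path remains; maximum flow = 13.
In the residual graph, reachable from Res: {Res}.
Min-cut edges: Res→A (9), Res→B (4); capacity 9 + 4 = 13.
This cut is saturated, so no flow can exceed 13.

13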